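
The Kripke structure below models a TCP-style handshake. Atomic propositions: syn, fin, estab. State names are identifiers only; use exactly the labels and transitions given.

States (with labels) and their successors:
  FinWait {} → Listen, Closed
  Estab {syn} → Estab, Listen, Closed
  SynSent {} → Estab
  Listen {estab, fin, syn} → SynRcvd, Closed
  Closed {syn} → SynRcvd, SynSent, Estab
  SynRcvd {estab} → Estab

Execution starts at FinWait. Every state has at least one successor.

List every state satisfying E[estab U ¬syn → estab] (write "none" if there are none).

{Estab, Listen, Closed, SynRcvd}

States satisfying estab: {Listen, SynRcvd}.
States satisfying ¬syn → estab: {Estab, Listen, Closed, SynRcvd}.
States satisfying E[estab U ¬syn → estab]: {Estab, Listen, Closed, SynRcvd}.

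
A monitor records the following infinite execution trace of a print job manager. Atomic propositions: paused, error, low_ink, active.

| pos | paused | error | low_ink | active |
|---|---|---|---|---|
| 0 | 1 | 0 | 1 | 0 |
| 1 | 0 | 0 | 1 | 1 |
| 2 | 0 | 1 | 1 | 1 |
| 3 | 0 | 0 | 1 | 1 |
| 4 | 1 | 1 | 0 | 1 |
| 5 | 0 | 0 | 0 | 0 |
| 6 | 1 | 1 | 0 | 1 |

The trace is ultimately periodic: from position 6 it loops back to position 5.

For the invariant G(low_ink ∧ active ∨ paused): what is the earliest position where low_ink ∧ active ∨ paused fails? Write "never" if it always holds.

5

Check low_ink ∧ active ∨ paused at each position in order: 0 ✓, 1 ✓, 2 ✓, 3 ✓, 4 ✓.
At position 5 the labels are {}, so low_ink ∧ active ∨ paused is false there. This is the first violation.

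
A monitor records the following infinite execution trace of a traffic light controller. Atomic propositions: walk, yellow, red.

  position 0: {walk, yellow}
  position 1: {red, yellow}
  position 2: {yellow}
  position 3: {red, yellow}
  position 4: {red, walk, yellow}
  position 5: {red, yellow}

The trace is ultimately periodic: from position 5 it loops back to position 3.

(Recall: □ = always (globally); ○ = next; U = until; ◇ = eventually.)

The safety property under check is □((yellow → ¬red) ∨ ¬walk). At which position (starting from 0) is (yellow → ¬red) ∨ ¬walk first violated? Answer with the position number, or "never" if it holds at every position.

4

Check (yellow → ¬red) ∨ ¬walk at each position in order: 0 ✓, 1 ✓, 2 ✓, 3 ✓.
At position 4 the labels are {red, walk, yellow}, so (yellow → ¬red) ∨ ¬walk is false there. This is the first violation.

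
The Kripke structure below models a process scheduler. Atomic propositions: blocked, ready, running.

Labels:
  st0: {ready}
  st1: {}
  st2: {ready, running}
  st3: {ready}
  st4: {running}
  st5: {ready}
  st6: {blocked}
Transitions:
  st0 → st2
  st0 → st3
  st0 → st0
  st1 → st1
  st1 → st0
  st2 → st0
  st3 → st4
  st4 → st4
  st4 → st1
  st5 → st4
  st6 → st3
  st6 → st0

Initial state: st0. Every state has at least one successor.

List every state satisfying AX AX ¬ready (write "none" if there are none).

{st3, st5}

States satisfying AX ¬ready: {st3, st4, st5}.
States satisfying AX AX ¬ready: {st3, st5}.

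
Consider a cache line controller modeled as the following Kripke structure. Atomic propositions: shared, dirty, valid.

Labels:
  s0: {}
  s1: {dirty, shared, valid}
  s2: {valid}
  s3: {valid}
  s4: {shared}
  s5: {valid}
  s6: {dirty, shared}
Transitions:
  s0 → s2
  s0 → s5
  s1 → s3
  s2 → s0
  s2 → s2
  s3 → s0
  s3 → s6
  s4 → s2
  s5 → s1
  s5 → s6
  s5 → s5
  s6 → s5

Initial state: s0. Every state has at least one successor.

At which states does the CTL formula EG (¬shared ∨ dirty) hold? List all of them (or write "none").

{s0, s1, s2, s3, s5, s6}

States satisfying ¬shared ∨ dirty: {s0, s1, s2, s3, s5, s6}.
States satisfying EG (¬shared ∨ dirty): {s0, s1, s2, s3, s5, s6}.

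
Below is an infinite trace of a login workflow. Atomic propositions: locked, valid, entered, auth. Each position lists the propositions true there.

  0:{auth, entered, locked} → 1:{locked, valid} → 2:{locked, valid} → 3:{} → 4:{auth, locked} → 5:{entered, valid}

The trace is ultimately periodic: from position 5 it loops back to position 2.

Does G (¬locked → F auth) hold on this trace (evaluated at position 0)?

Holds

¬locked → F auth holds at every position 0..5, and those are all positions ever visited, so G (¬locked → F auth) holds.
Positions where ¬locked holds: 3, 5.
Check F auth at each: 3→ok, 5→ok.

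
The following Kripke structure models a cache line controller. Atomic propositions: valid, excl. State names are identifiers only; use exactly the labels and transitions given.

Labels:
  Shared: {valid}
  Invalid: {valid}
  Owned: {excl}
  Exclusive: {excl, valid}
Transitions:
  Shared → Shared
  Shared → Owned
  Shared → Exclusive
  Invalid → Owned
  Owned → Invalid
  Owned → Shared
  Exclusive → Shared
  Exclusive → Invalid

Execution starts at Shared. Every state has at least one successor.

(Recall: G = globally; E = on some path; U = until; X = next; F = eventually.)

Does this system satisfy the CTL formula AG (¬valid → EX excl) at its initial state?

States satisfying ¬valid → EX excl: {Shared, Invalid, Exclusive}.
States satisfying AG (¬valid → EX excl): ∅.
Owned is reachable from Shared and violates ¬valid → EX excl, so AG fails at Shared.
Shared ∉ Sat(AG (¬valid → EX excl)).

Violated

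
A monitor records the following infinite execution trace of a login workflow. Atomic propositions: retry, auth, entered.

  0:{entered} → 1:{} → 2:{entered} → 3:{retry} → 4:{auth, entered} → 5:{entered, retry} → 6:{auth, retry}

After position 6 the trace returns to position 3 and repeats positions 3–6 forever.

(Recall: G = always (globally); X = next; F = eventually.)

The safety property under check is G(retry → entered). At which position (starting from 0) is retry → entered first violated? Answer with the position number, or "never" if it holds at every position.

3

Check retry → entered at each position in order: 0 ✓, 1 ✓, 2 ✓.
At position 3 the labels are {retry}, so retry → entered is false there. This is the first violation.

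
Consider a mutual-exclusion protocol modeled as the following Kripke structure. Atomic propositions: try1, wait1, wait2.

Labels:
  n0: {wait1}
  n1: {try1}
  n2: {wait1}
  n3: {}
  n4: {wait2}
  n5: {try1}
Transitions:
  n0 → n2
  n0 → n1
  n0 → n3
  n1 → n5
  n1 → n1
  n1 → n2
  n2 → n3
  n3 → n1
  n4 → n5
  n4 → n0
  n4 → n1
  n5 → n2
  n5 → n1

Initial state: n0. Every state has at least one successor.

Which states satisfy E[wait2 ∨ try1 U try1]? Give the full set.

States satisfying wait2 ∨ try1: {n1, n4, n5}.
States satisfying try1: {n1, n5}.
States satisfying E[wait2 ∨ try1 U try1]: {n1, n4, n5}.

{n1, n4, n5}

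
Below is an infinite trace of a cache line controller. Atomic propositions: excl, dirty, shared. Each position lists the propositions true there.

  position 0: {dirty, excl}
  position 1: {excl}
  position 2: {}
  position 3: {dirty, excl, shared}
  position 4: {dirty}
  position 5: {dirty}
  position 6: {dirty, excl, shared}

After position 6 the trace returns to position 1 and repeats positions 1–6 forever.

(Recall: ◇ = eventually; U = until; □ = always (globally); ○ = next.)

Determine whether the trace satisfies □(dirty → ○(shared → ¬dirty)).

Does not hold

dirty → ○(shared → ¬dirty) must hold at every position from 0 onward. It fails at position 5, so □(dirty → ○(shared → ¬dirty)) is false.
Positions where dirty holds: 0, 3, 4, 5, 6.
Check ○(shared → ¬dirty) at each: 0→ok, 3→ok, 4→ok, 5→fails, 6→ok.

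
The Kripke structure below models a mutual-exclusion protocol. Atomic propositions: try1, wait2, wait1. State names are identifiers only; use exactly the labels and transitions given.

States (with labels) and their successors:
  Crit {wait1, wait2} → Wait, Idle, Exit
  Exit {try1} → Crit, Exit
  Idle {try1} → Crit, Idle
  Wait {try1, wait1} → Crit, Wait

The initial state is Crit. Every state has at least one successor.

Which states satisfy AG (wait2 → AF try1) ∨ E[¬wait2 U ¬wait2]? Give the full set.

{Crit, Exit, Idle, Wait}

States satisfying wait2 → AF try1: {Crit, Exit, Idle, Wait}.
States satisfying AG (wait2 → AF try1): {Crit, Exit, Idle, Wait}.
States satisfying ¬wait2: {Exit, Idle, Wait}.
States satisfying E[¬wait2 U ¬wait2]: {Exit, Idle, Wait}.
States satisfying AG (wait2 → AF try1) ∨ E[¬wait2 U ¬wait2]: {Crit, Exit, Idle, Wait}.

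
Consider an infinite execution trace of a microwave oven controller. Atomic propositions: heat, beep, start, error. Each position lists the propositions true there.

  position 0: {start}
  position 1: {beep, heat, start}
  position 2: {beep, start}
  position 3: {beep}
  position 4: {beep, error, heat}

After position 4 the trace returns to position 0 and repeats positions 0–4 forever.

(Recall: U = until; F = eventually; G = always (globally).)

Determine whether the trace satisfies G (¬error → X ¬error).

¬error → X ¬error must hold at every position from 0 onward. It fails at position 3, so G (¬error → X ¬error) is false.
Positions where ¬error holds: 0, 1, 2, 3.
Check X ¬error at each: 0→ok, 1→ok, 2→ok, 3→fails.

No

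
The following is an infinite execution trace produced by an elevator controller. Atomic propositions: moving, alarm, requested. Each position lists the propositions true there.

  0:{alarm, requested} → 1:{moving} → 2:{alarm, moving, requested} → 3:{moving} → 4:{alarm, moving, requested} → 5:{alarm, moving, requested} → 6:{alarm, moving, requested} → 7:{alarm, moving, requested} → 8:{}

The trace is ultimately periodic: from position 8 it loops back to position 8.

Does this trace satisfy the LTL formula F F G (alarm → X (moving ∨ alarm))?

F G (alarm → X (moving ∨ alarm)) holds at position 0, which is reachable from 0, so F F G (alarm → X (moving ∨ alarm)) holds.

Holds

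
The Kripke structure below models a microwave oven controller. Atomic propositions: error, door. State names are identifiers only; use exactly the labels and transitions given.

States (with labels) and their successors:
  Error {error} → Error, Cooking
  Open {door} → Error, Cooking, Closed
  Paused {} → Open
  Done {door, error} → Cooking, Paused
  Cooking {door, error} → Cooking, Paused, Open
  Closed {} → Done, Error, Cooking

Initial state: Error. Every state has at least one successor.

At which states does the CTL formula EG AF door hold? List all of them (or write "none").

{Open, Paused, Done, Cooking}

States satisfying AF door: {Open, Paused, Done, Cooking}.
States satisfying EG AF door: {Open, Paused, Done, Cooking}.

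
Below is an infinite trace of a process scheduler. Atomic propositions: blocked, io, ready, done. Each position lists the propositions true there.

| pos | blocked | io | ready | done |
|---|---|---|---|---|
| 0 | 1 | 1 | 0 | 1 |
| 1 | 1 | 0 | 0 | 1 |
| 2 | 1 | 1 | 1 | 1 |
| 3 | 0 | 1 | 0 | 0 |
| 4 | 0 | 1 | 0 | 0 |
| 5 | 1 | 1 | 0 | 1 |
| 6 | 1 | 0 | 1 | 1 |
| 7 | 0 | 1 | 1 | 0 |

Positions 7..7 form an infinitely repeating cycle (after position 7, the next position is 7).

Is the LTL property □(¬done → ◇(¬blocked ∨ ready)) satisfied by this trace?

¬done → ◇(¬blocked ∨ ready) holds at every position 0..7, and those are all positions ever visited, so □(¬done → ◇(¬blocked ∨ ready)) holds.
Positions where ¬done holds: 3, 4, 7.
Check ◇(¬blocked ∨ ready) at each: 3→ok, 4→ok, 7→ok.

Yes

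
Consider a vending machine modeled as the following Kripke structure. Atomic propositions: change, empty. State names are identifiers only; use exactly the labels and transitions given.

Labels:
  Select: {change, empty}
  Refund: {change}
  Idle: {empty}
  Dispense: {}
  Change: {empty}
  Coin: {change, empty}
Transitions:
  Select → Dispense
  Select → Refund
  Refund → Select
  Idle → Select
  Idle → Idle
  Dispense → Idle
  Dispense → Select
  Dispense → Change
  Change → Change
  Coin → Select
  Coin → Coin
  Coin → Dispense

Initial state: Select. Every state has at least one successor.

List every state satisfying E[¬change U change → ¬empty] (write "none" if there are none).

States satisfying ¬change: {Idle, Dispense, Change}.
States satisfying change → ¬empty: {Refund, Idle, Dispense, Change}.
States satisfying E[¬change U change → ¬empty]: {Refund, Idle, Dispense, Change}.

{Refund, Idle, Dispense, Change}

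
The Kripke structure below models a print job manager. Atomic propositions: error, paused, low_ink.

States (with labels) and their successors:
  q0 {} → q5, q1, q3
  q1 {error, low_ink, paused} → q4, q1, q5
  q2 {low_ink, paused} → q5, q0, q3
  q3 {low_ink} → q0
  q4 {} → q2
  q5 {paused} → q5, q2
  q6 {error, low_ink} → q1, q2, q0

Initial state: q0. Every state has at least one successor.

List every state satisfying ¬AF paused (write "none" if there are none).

{q0, q3, q6}

States satisfying paused: {q1, q2, q5}.
States satisfying AF paused: {q1, q2, q4, q5}.
States satisfying ¬AF paused: {q0, q3, q6}.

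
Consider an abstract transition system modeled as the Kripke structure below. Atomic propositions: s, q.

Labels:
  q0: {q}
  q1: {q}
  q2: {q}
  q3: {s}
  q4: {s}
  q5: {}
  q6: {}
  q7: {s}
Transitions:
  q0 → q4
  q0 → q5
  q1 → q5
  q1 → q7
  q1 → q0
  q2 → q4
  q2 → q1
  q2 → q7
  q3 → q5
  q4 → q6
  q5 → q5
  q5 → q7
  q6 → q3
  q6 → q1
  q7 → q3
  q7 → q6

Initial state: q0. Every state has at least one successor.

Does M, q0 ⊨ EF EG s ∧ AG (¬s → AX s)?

States satisfying EG s: ∅.
States satisfying EF EG s: ∅.
States satisfying ¬s → AX s: {q3, q4, q7}.
States satisfying AG (¬s → AX s): ∅.
States satisfying EF EG s ∧ AG (¬s → AX s): ∅.
q0 ∉ Sat(EF EG s ∧ AG (¬s → AX s)).

No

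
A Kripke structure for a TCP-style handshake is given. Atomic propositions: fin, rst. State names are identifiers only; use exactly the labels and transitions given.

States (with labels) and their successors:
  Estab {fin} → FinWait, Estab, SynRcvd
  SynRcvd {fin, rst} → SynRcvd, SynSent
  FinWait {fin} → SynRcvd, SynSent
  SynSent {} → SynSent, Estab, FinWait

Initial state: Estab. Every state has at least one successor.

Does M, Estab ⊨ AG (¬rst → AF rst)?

States satisfying ¬rst → AF rst: {SynRcvd}.
States satisfying AG (¬rst → AF rst): ∅.
Estab is reachable from Estab and violates ¬rst → AF rst, so AG fails at Estab.
Estab ∉ Sat(AG (¬rst → AF rst)).

Violated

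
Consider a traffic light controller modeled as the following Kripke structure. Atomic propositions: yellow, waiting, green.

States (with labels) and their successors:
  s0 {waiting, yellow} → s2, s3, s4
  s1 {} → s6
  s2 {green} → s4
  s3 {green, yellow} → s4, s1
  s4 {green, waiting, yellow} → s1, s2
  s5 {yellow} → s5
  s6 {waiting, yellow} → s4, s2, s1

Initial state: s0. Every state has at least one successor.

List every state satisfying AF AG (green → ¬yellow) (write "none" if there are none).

States satisfying AG (green → ¬yellow): {s5}.
States satisfying AF AG (green → ¬yellow): {s5}.

{s5}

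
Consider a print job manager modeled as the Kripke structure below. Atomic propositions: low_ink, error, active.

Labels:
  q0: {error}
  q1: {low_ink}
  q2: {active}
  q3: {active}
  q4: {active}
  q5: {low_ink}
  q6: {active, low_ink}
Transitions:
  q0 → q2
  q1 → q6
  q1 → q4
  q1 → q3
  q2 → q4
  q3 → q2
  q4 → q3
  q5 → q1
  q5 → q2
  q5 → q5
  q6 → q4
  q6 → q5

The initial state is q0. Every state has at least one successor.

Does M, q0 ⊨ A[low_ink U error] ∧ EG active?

Does not hold

States satisfying low_ink: {q1, q5, q6}.
States satisfying error: {q0}.
States satisfying A[low_ink U error]: {q0}.
States satisfying active: {q2, q3, q4, q6}.
States satisfying EG active: {q2, q3, q4, q6}.
States satisfying A[low_ink U error] ∧ EG active: ∅.
q0 ∉ Sat(A[low_ink U error] ∧ EG active).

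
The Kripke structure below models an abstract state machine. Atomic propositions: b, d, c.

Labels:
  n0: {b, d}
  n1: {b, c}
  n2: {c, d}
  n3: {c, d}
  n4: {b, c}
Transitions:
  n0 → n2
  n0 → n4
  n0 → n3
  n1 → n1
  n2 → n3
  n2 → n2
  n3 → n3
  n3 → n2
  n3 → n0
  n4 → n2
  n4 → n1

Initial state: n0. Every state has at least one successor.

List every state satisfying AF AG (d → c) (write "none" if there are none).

States satisfying AG (d → c): {n1}.
States satisfying AF AG (d → c): {n1}.

{n1}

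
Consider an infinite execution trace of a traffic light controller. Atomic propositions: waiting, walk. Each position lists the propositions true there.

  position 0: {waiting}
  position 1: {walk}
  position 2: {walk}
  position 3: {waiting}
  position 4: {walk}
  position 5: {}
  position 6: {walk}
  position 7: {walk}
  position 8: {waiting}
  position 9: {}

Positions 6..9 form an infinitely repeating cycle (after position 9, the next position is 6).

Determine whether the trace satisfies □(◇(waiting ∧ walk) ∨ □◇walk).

◇(waiting ∧ walk) ∨ □◇walk holds at every position 0..9, and those are all positions ever visited, so □(◇(waiting ∧ walk) ∨ □◇walk) holds.

Holds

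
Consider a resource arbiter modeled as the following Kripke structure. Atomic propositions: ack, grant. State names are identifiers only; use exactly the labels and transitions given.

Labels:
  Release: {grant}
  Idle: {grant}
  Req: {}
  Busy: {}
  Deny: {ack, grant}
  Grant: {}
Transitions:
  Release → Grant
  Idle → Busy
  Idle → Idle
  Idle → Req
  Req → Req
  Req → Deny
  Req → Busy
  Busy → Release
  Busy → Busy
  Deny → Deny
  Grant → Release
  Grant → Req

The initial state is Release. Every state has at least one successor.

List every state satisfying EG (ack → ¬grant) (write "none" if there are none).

{Release, Idle, Req, Busy, Grant}

States satisfying ack → ¬grant: {Release, Idle, Req, Busy, Grant}.
States satisfying EG (ack → ¬grant): {Release, Idle, Req, Busy, Grant}.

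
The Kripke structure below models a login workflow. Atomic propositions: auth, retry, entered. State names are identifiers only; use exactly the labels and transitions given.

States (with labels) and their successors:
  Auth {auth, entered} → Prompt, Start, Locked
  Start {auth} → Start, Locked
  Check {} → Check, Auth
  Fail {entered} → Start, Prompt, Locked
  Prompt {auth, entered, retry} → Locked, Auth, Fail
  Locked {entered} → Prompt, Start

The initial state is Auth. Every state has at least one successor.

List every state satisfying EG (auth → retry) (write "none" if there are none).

{Check, Fail, Prompt, Locked}

States satisfying auth → retry: {Check, Fail, Prompt, Locked}.
States satisfying EG (auth → retry): {Check, Fail, Prompt, Locked}.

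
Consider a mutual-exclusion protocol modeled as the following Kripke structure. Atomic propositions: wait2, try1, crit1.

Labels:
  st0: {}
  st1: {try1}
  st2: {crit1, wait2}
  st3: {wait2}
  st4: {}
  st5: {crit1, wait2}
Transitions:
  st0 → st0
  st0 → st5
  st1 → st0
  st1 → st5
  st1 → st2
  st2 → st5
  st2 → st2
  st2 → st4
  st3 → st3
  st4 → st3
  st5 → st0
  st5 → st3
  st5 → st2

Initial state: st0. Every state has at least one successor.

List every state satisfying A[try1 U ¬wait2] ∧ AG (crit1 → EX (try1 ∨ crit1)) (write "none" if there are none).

{st0, st1, st4}

States satisfying try1: {st1}.
States satisfying ¬wait2: {st0, st1, st4}.
States satisfying A[try1 U ¬wait2]: {st0, st1, st4}.
States satisfying crit1 → EX (try1 ∨ crit1): {st0, st1, st2, st3, st4, st5}.
States satisfying AG (crit1 → EX (try1 ∨ crit1)): {st0, st1, st2, st3, st4, st5}.
States satisfying A[try1 U ¬wait2] ∧ AG (crit1 → EX (try1 ∨ crit1)): {st0, st1, st4}.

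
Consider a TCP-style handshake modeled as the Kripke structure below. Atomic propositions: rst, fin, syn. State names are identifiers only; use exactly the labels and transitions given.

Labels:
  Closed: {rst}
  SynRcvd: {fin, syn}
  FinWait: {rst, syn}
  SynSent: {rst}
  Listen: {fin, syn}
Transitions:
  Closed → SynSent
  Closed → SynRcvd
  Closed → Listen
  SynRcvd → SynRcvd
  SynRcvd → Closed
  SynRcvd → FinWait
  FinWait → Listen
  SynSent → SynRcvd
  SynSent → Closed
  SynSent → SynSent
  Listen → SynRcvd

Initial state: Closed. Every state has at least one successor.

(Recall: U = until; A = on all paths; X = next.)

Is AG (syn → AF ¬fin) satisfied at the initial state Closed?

States satisfying syn → AF ¬fin: {Closed, FinWait, SynSent}.
States satisfying AG (syn → AF ¬fin): ∅.
Listen is reachable from Closed and violates syn → AF ¬fin, so AG fails at Closed.
Closed ∉ Sat(AG (syn → AF ¬fin)).

No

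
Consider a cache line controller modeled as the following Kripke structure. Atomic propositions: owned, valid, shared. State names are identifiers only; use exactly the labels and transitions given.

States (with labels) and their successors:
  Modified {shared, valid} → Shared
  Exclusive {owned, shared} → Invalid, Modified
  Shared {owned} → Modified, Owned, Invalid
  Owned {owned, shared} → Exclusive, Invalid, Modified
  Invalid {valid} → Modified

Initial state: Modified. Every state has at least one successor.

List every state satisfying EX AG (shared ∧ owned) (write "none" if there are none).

none

States satisfying AG (shared ∧ owned): ∅.
States satisfying EX AG (shared ∧ owned): ∅.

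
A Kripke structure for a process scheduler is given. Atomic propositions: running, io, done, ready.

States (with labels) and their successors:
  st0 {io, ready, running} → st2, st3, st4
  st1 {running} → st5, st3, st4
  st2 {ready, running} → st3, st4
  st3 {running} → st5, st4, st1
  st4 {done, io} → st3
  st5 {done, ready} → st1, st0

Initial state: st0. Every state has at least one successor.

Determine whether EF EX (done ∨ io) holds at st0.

Satisfied

States satisfying EX (done ∨ io): {st0, st1, st2, st3, st5}.
States satisfying EF EX (done ∨ io): {st0, st1, st2, st3, st4, st5}.
Some path from st0 reaches a state where EX (done ∨ io) holds.
st0 ∈ Sat(EF EX (done ∨ io)).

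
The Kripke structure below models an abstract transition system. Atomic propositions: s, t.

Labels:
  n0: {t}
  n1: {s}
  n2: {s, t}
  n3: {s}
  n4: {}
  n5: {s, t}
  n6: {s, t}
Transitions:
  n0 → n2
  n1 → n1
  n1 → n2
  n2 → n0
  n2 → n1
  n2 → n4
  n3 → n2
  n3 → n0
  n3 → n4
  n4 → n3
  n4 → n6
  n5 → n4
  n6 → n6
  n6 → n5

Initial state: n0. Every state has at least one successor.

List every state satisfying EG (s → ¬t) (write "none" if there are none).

States satisfying s → ¬t: {n0, n1, n3, n4}.
States satisfying EG (s → ¬t): {n1, n3, n4}.

{n1, n3, n4}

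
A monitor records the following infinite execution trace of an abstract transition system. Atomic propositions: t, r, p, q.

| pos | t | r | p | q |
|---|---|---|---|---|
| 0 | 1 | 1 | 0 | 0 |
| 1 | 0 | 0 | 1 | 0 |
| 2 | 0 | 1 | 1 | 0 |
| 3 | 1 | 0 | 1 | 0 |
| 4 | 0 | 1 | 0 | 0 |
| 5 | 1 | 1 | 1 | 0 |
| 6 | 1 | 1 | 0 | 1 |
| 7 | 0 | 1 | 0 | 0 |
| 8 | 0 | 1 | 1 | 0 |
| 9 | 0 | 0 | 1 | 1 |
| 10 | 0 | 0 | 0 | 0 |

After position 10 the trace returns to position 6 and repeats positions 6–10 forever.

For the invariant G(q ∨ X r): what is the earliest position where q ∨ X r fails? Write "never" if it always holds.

0

At position 0 the labels are {r, t} and the next position 1 has {p}, so q ∨ X r is false there. This is the first violation.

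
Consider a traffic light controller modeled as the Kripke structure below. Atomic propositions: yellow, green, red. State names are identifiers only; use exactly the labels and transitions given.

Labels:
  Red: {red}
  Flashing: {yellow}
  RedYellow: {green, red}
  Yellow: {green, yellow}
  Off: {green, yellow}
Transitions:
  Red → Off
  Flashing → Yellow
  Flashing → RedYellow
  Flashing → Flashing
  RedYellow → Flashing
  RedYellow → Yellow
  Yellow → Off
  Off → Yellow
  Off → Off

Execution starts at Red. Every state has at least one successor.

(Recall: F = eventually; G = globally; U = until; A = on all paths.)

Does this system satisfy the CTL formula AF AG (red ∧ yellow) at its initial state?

States satisfying AG (red ∧ yellow): ∅.
States satisfying AF AG (red ∧ yellow): ∅.
There is a path from Red along which AG (red ∧ yellow) never holds.
Red ∉ Sat(AF AG (red ∧ yellow)).

Does not hold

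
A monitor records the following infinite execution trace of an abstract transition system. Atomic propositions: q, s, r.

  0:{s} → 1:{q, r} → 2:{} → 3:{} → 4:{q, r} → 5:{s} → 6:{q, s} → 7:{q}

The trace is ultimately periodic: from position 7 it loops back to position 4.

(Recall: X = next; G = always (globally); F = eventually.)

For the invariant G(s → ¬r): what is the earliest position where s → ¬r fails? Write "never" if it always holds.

s → ¬r holds at every position 0..7, and those are all the positions the trace ever visits, so the invariant G(s → ¬r) is never violated.

never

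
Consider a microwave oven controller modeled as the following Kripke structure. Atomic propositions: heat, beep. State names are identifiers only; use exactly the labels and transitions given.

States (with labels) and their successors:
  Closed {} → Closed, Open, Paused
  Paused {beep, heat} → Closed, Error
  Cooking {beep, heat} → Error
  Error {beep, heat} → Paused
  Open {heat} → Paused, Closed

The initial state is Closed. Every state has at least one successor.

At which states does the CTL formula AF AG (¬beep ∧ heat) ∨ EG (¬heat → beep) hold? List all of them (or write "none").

States satisfying AG (¬beep ∧ heat): ∅.
States satisfying AF AG (¬beep ∧ heat): ∅.
States satisfying ¬heat → beep: {Paused, Cooking, Error, Open}.
States satisfying EG (¬heat → beep): {Paused, Cooking, Error, Open}.
States satisfying AF AG (¬beep ∧ heat) ∨ EG (¬heat → beep): {Paused, Cooking, Error, Open}.

{Paused, Cooking, Error, Open}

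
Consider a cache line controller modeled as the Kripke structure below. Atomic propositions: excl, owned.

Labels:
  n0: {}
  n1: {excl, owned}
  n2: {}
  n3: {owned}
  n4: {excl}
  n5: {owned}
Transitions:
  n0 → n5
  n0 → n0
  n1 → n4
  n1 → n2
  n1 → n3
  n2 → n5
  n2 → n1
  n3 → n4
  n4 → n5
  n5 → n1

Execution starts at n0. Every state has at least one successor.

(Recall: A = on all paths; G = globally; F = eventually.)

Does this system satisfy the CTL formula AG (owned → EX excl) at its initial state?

States satisfying owned → EX excl: {n0, n1, n2, n3, n4, n5}.
States satisfying AG (owned → EX excl): {n0, n1, n2, n3, n4, n5}.
Every state reachable from n0 satisfies owned → EX excl.
n0 ∈ Sat(AG (owned → EX excl)).

Yes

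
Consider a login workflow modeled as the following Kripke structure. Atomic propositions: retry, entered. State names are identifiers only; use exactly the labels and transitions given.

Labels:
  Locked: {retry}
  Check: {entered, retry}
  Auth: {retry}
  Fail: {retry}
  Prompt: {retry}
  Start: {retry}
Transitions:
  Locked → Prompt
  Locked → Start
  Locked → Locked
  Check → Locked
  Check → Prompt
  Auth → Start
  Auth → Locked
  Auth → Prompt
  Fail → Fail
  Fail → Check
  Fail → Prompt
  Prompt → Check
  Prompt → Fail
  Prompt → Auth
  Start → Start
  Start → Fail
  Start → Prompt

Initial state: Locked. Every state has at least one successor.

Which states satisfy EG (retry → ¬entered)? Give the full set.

States satisfying retry → ¬entered: {Locked, Auth, Fail, Prompt, Start}.
States satisfying EG (retry → ¬entered): {Locked, Auth, Fail, Prompt, Start}.

{Locked, Auth, Fail, Prompt, Start}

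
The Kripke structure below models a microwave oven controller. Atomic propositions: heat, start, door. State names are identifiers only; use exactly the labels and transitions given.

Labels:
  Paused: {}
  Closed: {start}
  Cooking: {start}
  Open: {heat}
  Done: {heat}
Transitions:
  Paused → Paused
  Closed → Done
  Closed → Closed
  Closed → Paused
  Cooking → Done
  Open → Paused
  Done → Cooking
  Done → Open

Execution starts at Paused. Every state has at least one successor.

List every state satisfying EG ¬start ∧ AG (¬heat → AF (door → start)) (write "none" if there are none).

States satisfying ¬start: {Paused, Open, Done}.
States satisfying EG ¬start: {Paused, Open, Done}.
States satisfying ¬heat → AF (door → start): {Paused, Closed, Cooking, Open, Done}.
States satisfying AG (¬heat → AF (door → start)): {Paused, Closed, Cooking, Open, Done}.
States satisfying EG ¬start ∧ AG (¬heat → AF (door → start)): {Paused, Open, Done}.

{Paused, Open, Done}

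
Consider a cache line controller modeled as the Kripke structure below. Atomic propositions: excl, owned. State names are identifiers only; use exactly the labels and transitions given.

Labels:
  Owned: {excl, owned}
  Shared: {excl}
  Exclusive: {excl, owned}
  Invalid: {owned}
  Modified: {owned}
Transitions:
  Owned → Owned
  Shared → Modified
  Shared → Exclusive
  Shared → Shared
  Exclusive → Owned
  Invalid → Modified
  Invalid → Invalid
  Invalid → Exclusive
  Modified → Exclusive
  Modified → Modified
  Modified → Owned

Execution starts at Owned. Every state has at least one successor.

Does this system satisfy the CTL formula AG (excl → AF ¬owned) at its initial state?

States satisfying excl → AF ¬owned: {Shared, Invalid, Modified}.
States satisfying AG (excl → AF ¬owned): ∅.
Owned is reachable from Owned and violates excl → AF ¬owned, so AG fails at Owned.
Owned ∉ Sat(AG (excl → AF ¬owned)).

Does not hold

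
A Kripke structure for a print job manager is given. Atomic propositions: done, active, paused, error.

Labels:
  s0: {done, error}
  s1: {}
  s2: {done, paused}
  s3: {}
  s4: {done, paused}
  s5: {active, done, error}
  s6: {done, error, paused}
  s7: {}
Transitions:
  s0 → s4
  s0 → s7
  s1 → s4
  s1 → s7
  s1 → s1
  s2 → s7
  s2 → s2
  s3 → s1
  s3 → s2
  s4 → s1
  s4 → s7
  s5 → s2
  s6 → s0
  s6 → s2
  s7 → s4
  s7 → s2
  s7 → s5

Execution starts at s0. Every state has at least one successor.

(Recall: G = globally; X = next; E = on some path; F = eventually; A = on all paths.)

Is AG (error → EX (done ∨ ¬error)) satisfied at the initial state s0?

Holds

States satisfying error → EX (done ∨ ¬error): {s0, s1, s2, s3, s4, s5, s6, s7}.
States satisfying AG (error → EX (done ∨ ¬error)): {s0, s1, s2, s3, s4, s5, s6, s7}.
Every state reachable from s0 satisfies error → EX (done ∨ ¬error).
s0 ∈ Sat(AG (error → EX (done ∨ ¬error))).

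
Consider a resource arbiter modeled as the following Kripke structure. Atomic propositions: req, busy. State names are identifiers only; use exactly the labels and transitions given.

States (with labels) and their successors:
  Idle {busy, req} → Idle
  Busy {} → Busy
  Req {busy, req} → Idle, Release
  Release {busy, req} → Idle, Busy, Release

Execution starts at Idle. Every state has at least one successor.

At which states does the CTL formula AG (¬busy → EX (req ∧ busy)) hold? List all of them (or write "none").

States satisfying ¬busy → EX (req ∧ busy): {Idle, Req, Release}.
States satisfying AG (¬busy → EX (req ∧ busy)): {Idle}.

{Idle}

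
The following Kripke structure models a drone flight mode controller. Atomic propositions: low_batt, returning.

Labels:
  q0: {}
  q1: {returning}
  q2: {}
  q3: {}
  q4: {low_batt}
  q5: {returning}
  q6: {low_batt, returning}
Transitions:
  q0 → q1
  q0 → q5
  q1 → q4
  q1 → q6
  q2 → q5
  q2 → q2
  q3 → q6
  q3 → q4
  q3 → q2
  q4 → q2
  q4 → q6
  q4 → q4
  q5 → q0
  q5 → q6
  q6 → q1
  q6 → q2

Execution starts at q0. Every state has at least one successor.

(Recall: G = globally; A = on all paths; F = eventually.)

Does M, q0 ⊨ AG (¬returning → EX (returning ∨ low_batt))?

States satisfying ¬returning → EX (returning ∨ low_batt): {q0, q1, q2, q3, q4, q5, q6}.
States satisfying AG (¬returning → EX (returning ∨ low_batt)): {q0, q1, q2, q3, q4, q5, q6}.
Every state reachable from q0 satisfies ¬returning → EX (returning ∨ low_batt).
q0 ∈ Sat(AG (¬returning → EX (returning ∨ low_batt))).

Yes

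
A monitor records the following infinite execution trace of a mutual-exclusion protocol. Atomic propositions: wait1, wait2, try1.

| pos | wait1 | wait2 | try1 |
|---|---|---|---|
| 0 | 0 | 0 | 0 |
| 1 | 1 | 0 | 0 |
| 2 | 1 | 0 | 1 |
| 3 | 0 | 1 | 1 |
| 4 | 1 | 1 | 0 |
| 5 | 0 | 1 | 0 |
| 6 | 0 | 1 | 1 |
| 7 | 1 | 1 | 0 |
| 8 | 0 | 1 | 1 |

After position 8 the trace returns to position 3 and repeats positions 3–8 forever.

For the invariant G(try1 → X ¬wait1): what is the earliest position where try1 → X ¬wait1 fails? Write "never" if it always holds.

3

Check try1 → X ¬wait1 at each position in order: 0 ✓, 1 ✓, 2 ✓.
At position 3 the labels are {try1, wait2} and the next position 4 has {wait1, wait2}, so try1 → X ¬wait1 is false there. This is the first violation.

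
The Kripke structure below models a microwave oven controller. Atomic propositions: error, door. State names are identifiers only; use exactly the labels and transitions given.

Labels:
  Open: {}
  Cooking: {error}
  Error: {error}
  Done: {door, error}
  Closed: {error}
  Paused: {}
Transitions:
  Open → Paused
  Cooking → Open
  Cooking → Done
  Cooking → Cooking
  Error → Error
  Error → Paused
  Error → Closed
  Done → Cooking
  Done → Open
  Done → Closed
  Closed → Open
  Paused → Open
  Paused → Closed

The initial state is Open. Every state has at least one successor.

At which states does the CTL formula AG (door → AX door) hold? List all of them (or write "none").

States satisfying door → AX door: {Open, Cooking, Error, Closed, Paused}.
States satisfying AG (door → AX door): {Open, Error, Closed, Paused}.

{Open, Error, Closed, Paused}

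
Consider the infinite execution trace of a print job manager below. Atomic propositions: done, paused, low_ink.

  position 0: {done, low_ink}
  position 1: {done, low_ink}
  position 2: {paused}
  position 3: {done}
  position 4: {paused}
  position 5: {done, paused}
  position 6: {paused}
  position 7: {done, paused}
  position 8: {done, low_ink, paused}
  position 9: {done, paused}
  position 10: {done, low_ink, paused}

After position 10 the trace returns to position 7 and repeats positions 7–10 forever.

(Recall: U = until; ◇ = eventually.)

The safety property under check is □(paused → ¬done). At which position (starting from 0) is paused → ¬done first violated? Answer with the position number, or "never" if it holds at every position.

5

Check paused → ¬done at each position in order: 0 ✓, 1 ✓, 2 ✓, 3 ✓, 4 ✓.
At position 5 the labels are {done, paused}, so paused → ¬done is false there. This is the first violation.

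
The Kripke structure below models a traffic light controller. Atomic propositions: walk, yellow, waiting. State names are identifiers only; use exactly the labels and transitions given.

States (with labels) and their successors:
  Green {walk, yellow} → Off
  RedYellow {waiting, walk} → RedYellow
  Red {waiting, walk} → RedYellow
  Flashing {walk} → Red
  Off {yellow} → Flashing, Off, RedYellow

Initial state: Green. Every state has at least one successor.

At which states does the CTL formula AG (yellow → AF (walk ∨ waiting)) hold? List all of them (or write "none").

States satisfying yellow → AF (walk ∨ waiting): {Green, RedYellow, Red, Flashing}.
States satisfying AG (yellow → AF (walk ∨ waiting)): {RedYellow, Red, Flashing}.

{RedYellow, Red, Flashing}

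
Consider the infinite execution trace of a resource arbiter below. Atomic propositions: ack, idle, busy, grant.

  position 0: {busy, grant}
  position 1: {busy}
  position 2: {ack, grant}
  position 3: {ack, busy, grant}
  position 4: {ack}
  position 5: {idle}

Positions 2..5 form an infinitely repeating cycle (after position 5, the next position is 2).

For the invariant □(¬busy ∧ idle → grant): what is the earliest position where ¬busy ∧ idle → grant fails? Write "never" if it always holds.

5

Check ¬busy ∧ idle → grant at each position in order: 0 ✓, 1 ✓, 2 ✓, 3 ✓, 4 ✓.
At position 5 the labels are {idle}, so ¬busy ∧ idle → grant is false there. This is the first violation.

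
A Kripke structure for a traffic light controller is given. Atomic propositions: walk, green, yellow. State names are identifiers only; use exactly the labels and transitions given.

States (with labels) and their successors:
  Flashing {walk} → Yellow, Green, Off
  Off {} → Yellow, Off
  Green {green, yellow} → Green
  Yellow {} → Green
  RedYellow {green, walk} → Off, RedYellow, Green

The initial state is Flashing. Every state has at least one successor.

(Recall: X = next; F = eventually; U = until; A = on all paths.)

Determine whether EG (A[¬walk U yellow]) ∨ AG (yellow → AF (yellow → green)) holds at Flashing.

Yes

States satisfying A[¬walk U yellow]: {Green, Yellow}.
States satisfying EG (A[¬walk U yellow]): {Green, Yellow}.
States satisfying yellow → AF (yellow → green): {Flashing, Off, Green, Yellow, RedYellow}.
States satisfying AG (yellow → AF (yellow → green)): {Flashing, Off, Green, Yellow, RedYellow}.
States satisfying EG (A[¬walk U yellow]) ∨ AG (yellow → AF (yellow → green)): {Flashing, Off, Green, Yellow, RedYellow}.
Flashing ∈ Sat(EG (A[¬walk U yellow]) ∨ AG (yellow → AF (yellow → green))).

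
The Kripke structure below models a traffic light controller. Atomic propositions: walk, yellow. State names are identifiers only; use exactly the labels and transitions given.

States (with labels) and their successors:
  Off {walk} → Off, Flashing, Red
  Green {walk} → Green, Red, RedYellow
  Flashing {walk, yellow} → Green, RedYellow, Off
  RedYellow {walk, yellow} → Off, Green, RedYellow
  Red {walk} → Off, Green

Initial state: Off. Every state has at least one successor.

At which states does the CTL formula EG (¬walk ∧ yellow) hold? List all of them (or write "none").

States satisfying ¬walk ∧ yellow: ∅.
States satisfying EG (¬walk ∧ yellow): ∅.

none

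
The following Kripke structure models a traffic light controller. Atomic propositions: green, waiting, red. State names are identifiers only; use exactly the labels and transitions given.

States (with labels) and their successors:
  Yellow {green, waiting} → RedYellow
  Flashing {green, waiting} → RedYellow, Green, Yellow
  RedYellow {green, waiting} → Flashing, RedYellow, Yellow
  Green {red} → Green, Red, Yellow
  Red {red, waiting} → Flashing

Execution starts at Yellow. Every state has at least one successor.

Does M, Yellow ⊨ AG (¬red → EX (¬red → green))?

States satisfying ¬red → EX (¬red → green): {Yellow, Flashing, RedYellow, Green, Red}.
States satisfying AG (¬red → EX (¬red → green)): {Yellow, Flashing, RedYellow, Green, Red}.
Every state reachable from Yellow satisfies ¬red → EX (¬red → green).
Yellow ∈ Sat(AG (¬red → EX (¬red → green))).

Holds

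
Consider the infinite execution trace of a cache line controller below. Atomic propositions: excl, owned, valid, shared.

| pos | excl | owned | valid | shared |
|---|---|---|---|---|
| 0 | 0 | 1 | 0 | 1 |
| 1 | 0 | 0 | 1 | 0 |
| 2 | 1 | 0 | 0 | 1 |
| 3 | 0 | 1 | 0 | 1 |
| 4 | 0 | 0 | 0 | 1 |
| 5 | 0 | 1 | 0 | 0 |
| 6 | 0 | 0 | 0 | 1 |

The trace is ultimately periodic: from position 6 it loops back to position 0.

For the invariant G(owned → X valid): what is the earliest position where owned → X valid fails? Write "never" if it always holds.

3

Check owned → X valid at each position in order: 0 ✓, 1 ✓, 2 ✓.
At position 3 the labels are {owned, shared} and the next position 4 has {shared}, so owned → X valid is false there. This is the first violation.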